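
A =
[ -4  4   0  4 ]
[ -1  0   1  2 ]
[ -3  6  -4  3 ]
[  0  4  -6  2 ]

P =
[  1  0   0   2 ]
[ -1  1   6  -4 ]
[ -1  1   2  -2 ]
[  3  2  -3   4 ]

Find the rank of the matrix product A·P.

First compute AP:
[[  4,  12,  12,  -8],
 [  4,   5,  -4,   4],
 [  4,   8,  19, -10],
 [  8,   2,   6,   4]]
Now row reduce the product.
R2 ← R2 − R1: [0, -7, -16, 12]
R3 ← R3 − R1: [0, -4, 7, -2]
R4 ← R4 − (2)·R1: [0, -22, -18, 20]
R3 ← R3 − (4/7)·R2: [0, 0, 113/7, -62/7]
R4 ← R4 − (22/7)·R2: [0, 0, 226/7, -124/7]
R4 ← R4 − (2)·R3: [0, 0, 0, 0]
3 nonzero rows, so rank(AP) = 3.

3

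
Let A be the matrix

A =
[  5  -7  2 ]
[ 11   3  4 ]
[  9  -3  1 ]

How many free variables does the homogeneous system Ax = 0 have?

Row reduce to echelon form.
R2 ← R2 − (11/5)·R1: [0, 92/5, -2/5]
R3 ← R3 − (9/5)·R1: [0, 48/5, -13/5]
R3 ← R3 − (12/23)·R2: [0, 0, -55/23]
3 nonzero rows, so rank(A) = 3.
A has 3 columns; by rank–nullity, nullity = 3 − 3 = 0.

0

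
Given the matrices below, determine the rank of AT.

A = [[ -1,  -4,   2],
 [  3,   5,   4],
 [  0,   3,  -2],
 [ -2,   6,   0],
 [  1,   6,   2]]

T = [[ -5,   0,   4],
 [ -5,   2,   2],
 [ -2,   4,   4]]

3

First compute AT:
[[ 21,   0,  -4],
 [-48,  26,  38],
 [-11,  -2,  -2],
 [-20,  12,   4],
 [-39,  20,  24]]
Now row reduce the product.
R2 ← R2 + (16/7)·R1: [0, 26, 202/7]
R3 ← R3 + (11/21)·R1: [0, -2, -86/21]
R4 ← R4 + (20/21)·R1: [0, 12, 4/21]
R5 ← R5 + (13/7)·R1: [0, 20, 116/7]
R3 ← R3 + (1/13)·R2: [0, 0, -512/273]
R4 ← R4 − (6/13)·R2: [0, 0, -512/39]
R5 ← R5 − (10/13)·R2: [0, 0, -512/91]
R4 ← R4 − (7)·R3: [0, 0, 0]
R5 ← R5 − (3)·R3: [0, 0, 0]
3 nonzero rows, so rank(AT) = 3.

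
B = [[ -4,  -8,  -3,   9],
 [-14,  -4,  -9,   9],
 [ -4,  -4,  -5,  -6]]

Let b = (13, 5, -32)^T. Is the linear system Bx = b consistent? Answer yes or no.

Row reduce the augmented matrix [B | b].
R2 ← R2 − (7/2)·R1: [0, 24, 3/2, -45/2, -81/2]
R3 ← R3 − R1: [0, 4, -2, -15, -45]
R3 ← R3 − (1/6)·R2: [0, 0, -9/4, -45/4, -153/4]
The echelon form has 3 nonzero rows, and every pivot lies in the first 4 columns, so rank(B) = rank([B|b]) = 3.
The system is consistent.

yes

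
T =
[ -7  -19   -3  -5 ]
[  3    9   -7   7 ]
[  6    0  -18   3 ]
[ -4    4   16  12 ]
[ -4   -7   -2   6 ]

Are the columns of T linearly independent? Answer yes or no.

yes

Row reduce T to echelon form.
R2 ← R2 + (3/7)·R1: [0, 6/7, -58/7, 34/7]
R3 ← R3 + (6/7)·R1: [0, -114/7, -144/7, -9/7]
R4 ← R4 − (4/7)·R1: [0, 104/7, 124/7, 104/7]
R5 ← R5 − (4/7)·R1: [0, 27/7, -2/7, 62/7]
R3 ← R3 + (19)·R2: [0, 0, -178, 91]
R4 ← R4 − (52/3)·R2: [0, 0, 484/3, -208/3]
R5 ← R5 − (9/2)·R2: [0, 0, 37, -13]
R4 ← R4 + (242/267)·R3: [0, 0, 0, 1170/89]
R5 ← R5 + (37/178)·R3: [0, 0, 0, 1053/178]
R5 ← R5 − (9/20)·R4: [0, 0, 0, 0]
4 pivots among 4 columns.
Every column is a pivot column, so the columns are linearly independent.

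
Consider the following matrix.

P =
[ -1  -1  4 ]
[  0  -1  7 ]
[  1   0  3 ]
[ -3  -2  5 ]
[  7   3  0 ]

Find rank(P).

2

Row reduce to echelon form.
R3 ← R3 + R1: [0, -1, 7]
R4 ← R4 − (3)·R1: [0, 1, -7]
R5 ← R5 + (7)·R1: [0, -4, 28]
R3 ← R3 − R2: [0, 0, 0]
R4 ← R4 + R2: [0, 0, 0]
R5 ← R5 − (4)·R2: [0, 0, 0]
Echelon form has 2 nonzero rows, so rank(P) = 2.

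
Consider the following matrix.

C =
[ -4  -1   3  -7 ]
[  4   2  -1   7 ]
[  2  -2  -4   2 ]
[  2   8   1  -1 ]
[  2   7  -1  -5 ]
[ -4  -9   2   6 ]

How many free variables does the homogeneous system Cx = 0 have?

Row reduce to echelon form.
R2 ← R2 + R1: [0, 1, 2, 0]
R3 ← R3 + (1/2)·R1: [0, -5/2, -5/2, -3/2]
R4 ← R4 + (1/2)·R1: [0, 15/2, 5/2, -9/2]
R5 ← R5 + (1/2)·R1: [0, 13/2, 1/2, -17/2]
R6 ← R6 − R1: [0, -8, -1, 13]
R3 ← R3 + (5/2)·R2: [0, 0, 5/2, -3/2]
R4 ← R4 − (15/2)·R2: [0, 0, -25/2, -9/2]
R5 ← R5 − (13/2)·R2: [0, 0, -25/2, -17/2]
R6 ← R6 + (8)·R2: [0, 0, 15, 13]
R4 ← R4 + (5)·R3: [0, 0, 0, -12]
R5 ← R5 + (5)·R3: [0, 0, 0, -16]
R6 ← R6 − (6)·R3: [0, 0, 0, 22]
R5 ← R5 − (4/3)·R4: [0, 0, 0, 0]
R6 ← R6 + (11/6)·R4: [0, 0, 0, 0]
4 nonzero rows, so rank(C) = 4.
C has 4 columns; by rank–nullity, nullity = 4 − 4 = 0.

0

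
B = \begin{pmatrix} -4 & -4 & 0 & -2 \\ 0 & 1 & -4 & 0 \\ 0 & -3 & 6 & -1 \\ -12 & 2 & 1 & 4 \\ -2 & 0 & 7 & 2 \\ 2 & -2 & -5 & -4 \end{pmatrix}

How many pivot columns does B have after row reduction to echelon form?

Row reduce to echelon form.
R4 ← R4 − (3)·R1: [0, 14, 1, 10]
R5 ← R5 − (1/2)·R1: [0, 2, 7, 3]
R6 ← R6 + (1/2)·R1: [0, -4, -5, -5]
R3 ← R3 + (3)·R2: [0, 0, -6, -1]
R4 ← R4 − (14)·R2: [0, 0, 57, 10]
R5 ← R5 − (2)·R2: [0, 0, 15, 3]
R6 ← R6 + (4)·R2: [0, 0, -21, -5]
R4 ← R4 + (19/2)·R3: [0, 0, 0, 1/2]
R5 ← R5 + (5/2)·R3: [0, 0, 0, 1/2]
R6 ← R6 − (7/2)·R3: [0, 0, 0, -3/2]
R5 ← R5 − R4: [0, 0, 0, 0]
R6 ← R6 + (3)·R4: [0, 0, 0, 0]
Echelon form has 4 nonzero rows, so rank(B) = 4.
Each nonzero row contributes one pivot column: 4 pivot columns.

4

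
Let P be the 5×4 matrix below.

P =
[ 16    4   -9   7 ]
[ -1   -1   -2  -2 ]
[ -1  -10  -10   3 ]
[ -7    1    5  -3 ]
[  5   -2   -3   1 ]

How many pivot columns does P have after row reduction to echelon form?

4

Row reduce to echelon form.
R2 ← R2 + (1/16)·R1: [0, -3/4, -41/16, -25/16]
R3 ← R3 + (1/16)·R1: [0, -39/4, -169/16, 55/16]
R4 ← R4 + (7/16)·R1: [0, 11/4, 17/16, 1/16]
R5 ← R5 − (5/16)·R1: [0, -13/4, -3/16, -19/16]
R3 ← R3 − (13)·R2: [0, 0, 91/4, 95/4]
R4 ← R4 + (11/3)·R2: [0, 0, -25/3, -17/3]
R5 ← R5 − (13/3)·R2: [0, 0, 131/12, 67/12]
R4 ← R4 + (100/273)·R3: [0, 0, 0, 276/91]
R5 ← R5 − (131/273)·R3: [0, 0, 0, -529/91]
R5 ← R5 + (23/12)·R4: [0, 0, 0, 0]
Echelon form has 4 nonzero rows, so rank(P) = 4.
Each nonzero row contributes one pivot column: 4 pivot columns.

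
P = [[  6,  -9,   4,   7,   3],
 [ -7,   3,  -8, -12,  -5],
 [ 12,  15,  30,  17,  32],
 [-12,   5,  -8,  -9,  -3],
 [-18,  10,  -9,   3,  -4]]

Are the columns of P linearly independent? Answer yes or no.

Row reduce P to echelon form.
R2 ← R2 + (7/6)·R1: [0, -15/2, -10/3, -23/6, -3/2]
R3 ← R3 − (2)·R1: [0, 33, 22, 3, 26]
R4 ← R4 + (2)·R1: [0, -13, 0, 5, 3]
R5 ← R5 + (3)·R1: [0, -17, 3, 24, 5]
R3 ← R3 + (22/5)·R2: [0, 0, 22/3, -208/15, 97/5]
R4 ← R4 − (26/15)·R2: [0, 0, 52/9, 524/45, 28/5]
R5 ← R5 − (34/15)·R2: [0, 0, 95/9, 1471/45, 42/5]
R4 ← R4 − (26/33)·R3: [0, 0, 0, 3724/165, -1598/165]
R5 ← R5 − (95/66)·R3: [0, 0, 0, 8687/165, -6443/330]
R5 ← R5 − (1241/532)·R4: [0, 0, 0, 0, 408/133]
5 pivots among 5 columns.
Every column is a pivot column, so the columns are linearly independent.

yes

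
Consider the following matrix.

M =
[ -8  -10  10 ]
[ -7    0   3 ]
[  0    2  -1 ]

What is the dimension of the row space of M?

Row reduce to echelon form.
R2 ← R2 − (7/8)·R1: [0, 35/4, -23/4]
R3 ← R3 − (8/35)·R2: [0, 0, 11/35]
Echelon form has 3 nonzero rows, so rank(M) = 3.
The row space has dimension equal to the rank: 3.

3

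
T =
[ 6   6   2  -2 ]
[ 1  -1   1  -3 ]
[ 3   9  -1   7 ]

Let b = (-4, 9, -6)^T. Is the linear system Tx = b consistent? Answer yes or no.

Row reduce the augmented matrix [T | b].
R2 ← R2 − (1/6)·R1: [0, -2, 2/3, -8/3, 29/3]
R3 ← R3 − (1/2)·R1: [0, 6, -2, 8, -4]
R3 ← R3 + (3)·R2: [0, 0, 0, 0, 25]
The echelon form has 3 nonzero rows; the last pivot sits in the augmented column, so rank(T) = 2 but rank([T|b]) = 3.
Since the ranks differ, the system is inconsistent.

no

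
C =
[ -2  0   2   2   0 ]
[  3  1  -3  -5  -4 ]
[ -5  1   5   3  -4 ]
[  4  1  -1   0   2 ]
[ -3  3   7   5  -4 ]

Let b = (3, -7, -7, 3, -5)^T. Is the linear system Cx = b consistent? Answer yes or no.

Row reduce the augmented matrix [C | b].
R2 ← R2 + (3/2)·R1: [0, 1, 0, -2, -4, -5/2]
R3 ← R3 − (5/2)·R1: [0, 1, 0, -2, -4, -29/2]
R4 ← R4 + (2)·R1: [0, 1, 3, 4, 2, 9]
R5 ← R5 − (3/2)·R1: [0, 3, 4, 2, -4, -19/2]
R3 ← R3 − R2: [0, 0, 0, 0, 0, -12]
R4 ← R4 − R2: [0, 0, 3, 6, 6, 23/2]
R5 ← R5 − (3)·R2: [0, 0, 4, 8, 8, -2]
Swap R3 ↔ R4
R5 ← R5 − (4/3)·R3: [0, 0, 0, 0, 0, -52/3]
R5 ← R5 − (13/9)·R4: [0, 0, 0, 0, 0, 0]
The echelon form has 4 nonzero rows; the last pivot sits in the augmented column, so rank(C) = 3 but rank([C|b]) = 4.
Since the ranks differ, the system is inconsistent.

no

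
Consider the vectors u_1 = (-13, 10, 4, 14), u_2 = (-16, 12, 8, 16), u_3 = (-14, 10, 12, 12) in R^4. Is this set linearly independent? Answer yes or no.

no

Form the matrix with these vectors as rows and row reduce.
R2 ← R2 − (16/13)·R1: [0, -4/13, 40/13, -16/13]
R3 ← R3 − (14/13)·R1: [0, -10/13, 100/13, -40/13]
R3 ← R3 − (5/2)·R2: [0, 0, 0, 0]
2 nonzero rows, so the 3 vectors span a space of dimension 2.
Since 2 < 3, the vectors are linearly dependent.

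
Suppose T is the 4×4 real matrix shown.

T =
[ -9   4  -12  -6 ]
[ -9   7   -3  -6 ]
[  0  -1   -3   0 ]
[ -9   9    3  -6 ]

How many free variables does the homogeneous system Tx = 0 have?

Row reduce to echelon form.
R2 ← R2 − R1: [0, 3, 9, 0]
R4 ← R4 − R1: [0, 5, 15, 0]
R3 ← R3 + (1/3)·R2: [0, 0, 0, 0]
R4 ← R4 − (5/3)·R2: [0, 0, 0, 0]
2 nonzero rows, so rank(T) = 2.
T has 4 columns; by rank–nullity, nullity = 4 − 2 = 2.

2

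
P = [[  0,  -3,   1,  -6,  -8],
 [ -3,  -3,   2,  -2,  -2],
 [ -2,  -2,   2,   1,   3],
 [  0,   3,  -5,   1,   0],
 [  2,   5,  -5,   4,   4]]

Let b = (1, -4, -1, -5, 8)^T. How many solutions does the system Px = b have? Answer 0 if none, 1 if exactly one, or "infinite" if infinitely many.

0

Row reduce the augmented matrix [P | b].
Swap R1 ↔ R2
R3 ← R3 − (2/3)·R1: [0, 0, 2/3, 7/3, 13/3, 5/3]
R5 ← R5 + (2/3)·R1: [0, 3, -11/3, 8/3, 8/3, 16/3]
R4 ← R4 + R2: [0, 0, -4, -5, -8, -4]
R5 ← R5 + R2: [0, 0, -8/3, -10/3, -16/3, 19/3]
R4 ← R4 + (6)·R3: [0, 0, 0, 9, 18, 6]
R5 ← R5 + (4)·R3: [0, 0, 0, 6, 12, 13]
R5 ← R5 − (2/3)·R4: [0, 0, 0, 0, 0, 9]
The echelon form has 5 nonzero rows; the last pivot sits in the augmented column, so rank(P) = 4 but rank([P|b]) = 5.
Since the ranks differ, the system is inconsistent.
It has no solutions.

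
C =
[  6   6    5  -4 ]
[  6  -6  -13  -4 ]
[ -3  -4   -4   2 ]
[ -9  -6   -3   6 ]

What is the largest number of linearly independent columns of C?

2

Row reduce to echelon form.
R2 ← R2 − R1: [0, -12, -18, 0]
R3 ← R3 + (1/2)·R1: [0, -1, -3/2, 0]
R4 ← R4 + (3/2)·R1: [0, 3, 9/2, 0]
R3 ← R3 − (1/12)·R2: [0, 0, 0, 0]
R4 ← R4 + (1/4)·R2: [0, 0, 0, 0]
Echelon form has 2 nonzero rows, so rank(C) = 2.
The rank gives the maximum number of linearly independent columns: 2.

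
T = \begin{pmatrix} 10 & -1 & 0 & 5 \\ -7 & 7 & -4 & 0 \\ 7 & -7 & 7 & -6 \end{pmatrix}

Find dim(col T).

3

Row reduce to echelon form.
R2 ← R2 + (7/10)·R1: [0, 63/10, -4, 7/2]
R3 ← R3 − (7/10)·R1: [0, -63/10, 7, -19/2]
R3 ← R3 + R2: [0, 0, 3, -6]
Echelon form has 3 nonzero rows, so rank(T) = 3.
The column space has dimension equal to the rank: 3.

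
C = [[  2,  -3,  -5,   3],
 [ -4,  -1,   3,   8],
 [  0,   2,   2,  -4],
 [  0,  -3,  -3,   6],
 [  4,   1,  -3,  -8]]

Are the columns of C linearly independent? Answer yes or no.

no

Row reduce C to echelon form.
R2 ← R2 + (2)·R1: [0, -7, -7, 14]
R5 ← R5 − (2)·R1: [0, 7, 7, -14]
R3 ← R3 + (2/7)·R2: [0, 0, 0, 0]
R4 ← R4 − (3/7)·R2: [0, 0, 0, 0]
R5 ← R5 + R2: [0, 0, 0, 0]
2 pivots among 4 columns.
Only 2 < 4 pivot columns, so the columns are linearly dependent.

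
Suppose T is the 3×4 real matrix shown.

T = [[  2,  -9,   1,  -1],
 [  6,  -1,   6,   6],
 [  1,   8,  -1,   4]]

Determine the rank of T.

3

Row reduce to echelon form.
R2 ← R2 − (3)·R1: [0, 26, 3, 9]
R3 ← R3 − (1/2)·R1: [0, 25/2, -3/2, 9/2]
R3 ← R3 − (25/52)·R2: [0, 0, -153/52, 9/52]
Echelon form has 3 nonzero rows, so rank(T) = 3.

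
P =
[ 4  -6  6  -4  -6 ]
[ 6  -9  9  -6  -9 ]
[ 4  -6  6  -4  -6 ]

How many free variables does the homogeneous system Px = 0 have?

Row reduce to echelon form.
R2 ← R2 − (3/2)·R1: [0, 0, 0, 0, 0]
R3 ← R3 − R1: [0, 0, 0, 0, 0]
1 nonzero row, so rank(P) = 1.
P has 5 columns; by rank–nullity, nullity = 5 − 1 = 4.

4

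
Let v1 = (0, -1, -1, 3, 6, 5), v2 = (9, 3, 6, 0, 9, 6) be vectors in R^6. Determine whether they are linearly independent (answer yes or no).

yes

Form the matrix with these vectors as rows and row reduce.
Swap R1 ↔ R2
2 nonzero rows, so the 2 vectors span a space of dimension 2.
Since 2 = 2, the vectors are linearly independent.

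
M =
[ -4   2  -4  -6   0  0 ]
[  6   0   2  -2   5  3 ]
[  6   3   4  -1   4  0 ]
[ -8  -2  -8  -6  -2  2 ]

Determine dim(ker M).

3

Row reduce to echelon form.
R2 ← R2 + (3/2)·R1: [0, 3, -4, -11, 5, 3]
R3 ← R3 + (3/2)·R1: [0, 6, -2, -10, 4, 0]
R4 ← R4 − (2)·R1: [0, -6, 0, 6, -2, 2]
R3 ← R3 − (2)·R2: [0, 0, 6, 12, -6, -6]
R4 ← R4 + (2)·R2: [0, 0, -8, -16, 8, 8]
R4 ← R4 + (4/3)·R3: [0, 0, 0, 0, 0, 0]
3 nonzero rows, so rank(M) = 3.
M has 6 columns; by rank–nullity, nullity = 6 − 3 = 3.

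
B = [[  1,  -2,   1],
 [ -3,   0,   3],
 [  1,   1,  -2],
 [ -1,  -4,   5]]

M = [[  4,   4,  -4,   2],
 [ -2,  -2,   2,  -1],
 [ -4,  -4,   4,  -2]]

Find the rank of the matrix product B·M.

1

First compute BM:
[[  4,   4,  -4,   2],
 [-24, -24,  24, -12],
 [ 10,  10, -10,   5],
 [-16, -16,  16,  -8]]
Now row reduce the product.
R2 ← R2 + (6)·R1: [0, 0, 0, 0]
R3 ← R3 − (5/2)·R1: [0, 0, 0, 0]
R4 ← R4 + (4)·R1: [0, 0, 0, 0]
1 nonzero row, so rank(BM) = 1.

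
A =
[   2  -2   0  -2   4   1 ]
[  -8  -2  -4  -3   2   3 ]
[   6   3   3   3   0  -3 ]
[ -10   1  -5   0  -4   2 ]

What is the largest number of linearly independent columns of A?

4

Row reduce to echelon form.
R2 ← R2 + (4)·R1: [0, -10, -4, -11, 18, 7]
R3 ← R3 − (3)·R1: [0, 9, 3, 9, -12, -6]
R4 ← R4 + (5)·R1: [0, -9, -5, -10, 16, 7]
R3 ← R3 + (9/10)·R2: [0, 0, -3/5, -9/10, 21/5, 3/10]
R4 ← R4 − (9/10)·R2: [0, 0, -7/5, -1/10, -1/5, 7/10]
R4 ← R4 − (7/3)·R3: [0, 0, 0, 2, -10, 0]
Echelon form has 4 nonzero rows, so rank(A) = 4.
The rank gives the maximum number of linearly independent columns: 4.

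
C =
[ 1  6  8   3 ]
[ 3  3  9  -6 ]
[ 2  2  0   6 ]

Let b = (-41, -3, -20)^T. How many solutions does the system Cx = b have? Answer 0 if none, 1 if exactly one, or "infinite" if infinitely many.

Row reduce the augmented matrix [C | b].
R2 ← R2 − (3)·R1: [0, -15, -15, -15, 120]
R3 ← R3 − (2)·R1: [0, -10, -16, 0, 62]
R3 ← R3 − (2/3)·R2: [0, 0, -6, 10, -18]
The echelon form has 3 nonzero rows, and every pivot lies in the first 4 columns, so rank(C) = rank([C|b]) = 3.
The system is consistent.
rank = 3 < 4 unknowns, so there are infinitely many solutions.

infinite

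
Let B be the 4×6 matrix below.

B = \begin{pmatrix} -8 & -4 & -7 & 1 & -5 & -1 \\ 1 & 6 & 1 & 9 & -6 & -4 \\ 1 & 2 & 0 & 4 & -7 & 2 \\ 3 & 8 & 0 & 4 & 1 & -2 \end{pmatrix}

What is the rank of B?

Row reduce to echelon form.
R2 ← R2 + (1/8)·R1: [0, 11/2, 1/8, 73/8, -53/8, -33/8]
R3 ← R3 + (1/8)·R1: [0, 3/2, -7/8, 33/8, -61/8, 15/8]
R4 ← R4 + (3/8)·R1: [0, 13/2, -21/8, 35/8, -7/8, -19/8]
R3 ← R3 − (3/11)·R2: [0, 0, -10/11, 18/11, -64/11, 3]
R4 ← R4 − (13/11)·R2: [0, 0, -61/22, -141/22, 153/22, 5/2]
R4 ← R4 − (61/20)·R3: [0, 0, 0, -57/5, 247/10, -133/20]
Echelon form has 4 nonzero rows, so rank(B) = 4.

4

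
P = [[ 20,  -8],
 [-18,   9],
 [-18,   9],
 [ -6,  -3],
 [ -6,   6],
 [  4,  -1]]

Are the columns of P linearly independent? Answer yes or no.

Row reduce P to echelon form.
R2 ← R2 + (9/10)·R1: [0, 9/5]
R3 ← R3 + (9/10)·R1: [0, 9/5]
R4 ← R4 + (3/10)·R1: [0, -27/5]
R5 ← R5 + (3/10)·R1: [0, 18/5]
R6 ← R6 − (1/5)·R1: [0, 3/5]
R3 ← R3 − R2: [0, 0]
R4 ← R4 + (3)·R2: [0, 0]
R5 ← R5 − (2)·R2: [0, 0]
R6 ← R6 − (1/3)·R2: [0, 0]
2 pivots among 2 columns.
Every column is a pivot column, so the columns are linearly independent.

yes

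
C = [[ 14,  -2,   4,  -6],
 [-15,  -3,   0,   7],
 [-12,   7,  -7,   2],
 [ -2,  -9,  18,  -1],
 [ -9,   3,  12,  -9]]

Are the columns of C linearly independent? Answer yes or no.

Row reduce C to echelon form.
R2 ← R2 + (15/14)·R1: [0, -36/7, 30/7, 4/7]
R3 ← R3 + (6/7)·R1: [0, 37/7, -25/7, -22/7]
R4 ← R4 + (1/7)·R1: [0, -65/7, 130/7, -13/7]
R5 ← R5 + (9/14)·R1: [0, 12/7, 102/7, -90/7]
R3 ← R3 + (37/36)·R2: [0, 0, 5/6, -23/9]
R4 ← R4 − (65/36)·R2: [0, 0, 65/6, -26/9]
R5 ← R5 + (1/3)·R2: [0, 0, 16, -38/3]
R4 ← R4 − (13)·R3: [0, 0, 0, 91/3]
R5 ← R5 − (96/5)·R3: [0, 0, 0, 182/5]
R5 ← R5 − (6/5)·R4: [0, 0, 0, 0]
4 pivots among 4 columns.
Every column is a pivot column, so the columns are linearly independent.

yes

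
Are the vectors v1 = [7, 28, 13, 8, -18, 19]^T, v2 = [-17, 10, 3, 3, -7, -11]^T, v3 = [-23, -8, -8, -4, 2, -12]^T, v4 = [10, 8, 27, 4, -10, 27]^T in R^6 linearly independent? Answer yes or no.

Form the matrix with these vectors as rows and row reduce.
R2 ← R2 + (17/7)·R1: [0, 78, 242/7, 157/7, -355/7, 246/7]
R3 ← R3 + (23/7)·R1: [0, 84, 243/7, 156/7, -400/7, 353/7]
R4 ← R4 − (10/7)·R1: [0, -32, 59/7, -52/7, 110/7, -1/7]
R3 ← R3 − (14/13)·R2: [0, 0, -229/91, -170/91, -230/91, 1145/91]
R4 ← R4 + (16/39)·R2: [0, 0, 6173/273, 484/273, -1390/273, 1299/91]
R4 ← R4 + (6173/687)·R3: [0, 0, 0, -3438/229, -19100/687, 382/3]
4 nonzero rows, so the 4 vectors span a space of dimension 4.
Since 4 = 4, the vectors are linearly independent.

yes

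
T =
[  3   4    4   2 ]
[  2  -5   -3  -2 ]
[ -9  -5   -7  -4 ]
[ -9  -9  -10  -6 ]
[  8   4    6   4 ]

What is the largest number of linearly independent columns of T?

Row reduce to echelon form.
R2 ← R2 − (2/3)·R1: [0, -23/3, -17/3, -10/3]
R3 ← R3 + (3)·R1: [0, 7, 5, 2]
R4 ← R4 + (3)·R1: [0, 3, 2, 0]
R5 ← R5 − (8/3)·R1: [0, -20/3, -14/3, -4/3]
R3 ← R3 + (21/23)·R2: [0, 0, -4/23, -24/23]
R4 ← R4 + (9/23)·R2: [0, 0, -5/23, -30/23]
R5 ← R5 − (20/23)·R2: [0, 0, 6/23, 36/23]
R4 ← R4 − (5/4)·R3: [0, 0, 0, 0]
R5 ← R5 + (3/2)·R3: [0, 0, 0, 0]
Echelon form has 3 nonzero rows, so rank(T) = 3.
The rank gives the maximum number of linearly independent columns: 3.

3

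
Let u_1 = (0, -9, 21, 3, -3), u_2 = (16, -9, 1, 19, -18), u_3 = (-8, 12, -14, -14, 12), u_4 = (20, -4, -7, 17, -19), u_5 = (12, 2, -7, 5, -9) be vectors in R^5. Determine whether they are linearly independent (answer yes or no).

Form the matrix with these vectors as rows and row reduce.
Swap R1 ↔ R2
R3 ← R3 + (1/2)·R1: [0, 15/2, -27/2, -9/2, 3]
R4 ← R4 − (5/4)·R1: [0, 29/4, -33/4, -27/4, 7/2]
R5 ← R5 − (3/4)·R1: [0, 35/4, -31/4, -37/4, 9/2]
R3 ← R3 + (5/6)·R2: [0, 0, 4, -2, 1/2]
R4 ← R4 + (29/36)·R2: [0, 0, 26/3, -13/3, 13/12]
R5 ← R5 + (35/36)·R2: [0, 0, 38/3, -19/3, 19/12]
R4 ← R4 − (13/6)·R3: [0, 0, 0, 0, 0]
R5 ← R5 − (19/6)·R3: [0, 0, 0, 0, 0]
3 nonzero rows, so the 5 vectors span a space of dimension 3.
Since 3 < 5, the vectors are linearly dependent.

no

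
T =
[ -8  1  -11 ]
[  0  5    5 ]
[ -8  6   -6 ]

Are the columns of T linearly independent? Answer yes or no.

no

Row reduce T to echelon form.
R3 ← R3 − R1: [0, 5, 5]
R3 ← R3 − R2: [0, 0, 0]
2 pivots among 3 columns.
Only 2 < 3 pivot columns, so the columns are linearly dependent.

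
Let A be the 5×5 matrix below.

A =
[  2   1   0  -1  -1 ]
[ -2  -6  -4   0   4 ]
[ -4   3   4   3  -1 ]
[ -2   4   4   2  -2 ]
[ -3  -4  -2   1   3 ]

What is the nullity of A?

3

Row reduce to echelon form.
R2 ← R2 + R1: [0, -5, -4, -1, 3]
R3 ← R3 + (2)·R1: [0, 5, 4, 1, -3]
R4 ← R4 + R1: [0, 5, 4, 1, -3]
R5 ← R5 + (3/2)·R1: [0, -5/2, -2, -1/2, 3/2]
R3 ← R3 + R2: [0, 0, 0, 0, 0]
R4 ← R4 + R2: [0, 0, 0, 0, 0]
R5 ← R5 − (1/2)·R2: [0, 0, 0, 0, 0]
2 nonzero rows, so rank(A) = 2.
A has 5 columns; by rank–nullity, nullity = 5 − 2 = 3.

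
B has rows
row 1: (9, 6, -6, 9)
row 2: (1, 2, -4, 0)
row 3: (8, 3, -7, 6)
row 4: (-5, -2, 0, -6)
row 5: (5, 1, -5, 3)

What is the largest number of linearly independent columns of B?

Row reduce to echelon form.
R2 ← R2 − (1/9)·R1: [0, 4/3, -10/3, -1]
R3 ← R3 − (8/9)·R1: [0, -7/3, -5/3, -2]
R4 ← R4 + (5/9)·R1: [0, 4/3, -10/3, -1]
R5 ← R5 − (5/9)·R1: [0, -7/3, -5/3, -2]
R3 ← R3 + (7/4)·R2: [0, 0, -15/2, -15/4]
R4 ← R4 − R2: [0, 0, 0, 0]
R5 ← R5 + (7/4)·R2: [0, 0, -15/2, -15/4]
R5 ← R5 − R3: [0, 0, 0, 0]
Echelon form has 3 nonzero rows, so rank(B) = 3.
The rank gives the maximum number of linearly independent columns: 3.

3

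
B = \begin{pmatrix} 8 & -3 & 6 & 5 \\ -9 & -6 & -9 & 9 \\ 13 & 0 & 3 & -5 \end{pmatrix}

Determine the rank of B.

3

Row reduce to echelon form.
R2 ← R2 + (9/8)·R1: [0, -75/8, -9/4, 117/8]
R3 ← R3 − (13/8)·R1: [0, 39/8, -27/4, -105/8]
R3 ← R3 + (13/25)·R2: [0, 0, -198/25, -138/25]
Echelon form has 3 nonzero rows, so rank(B) = 3.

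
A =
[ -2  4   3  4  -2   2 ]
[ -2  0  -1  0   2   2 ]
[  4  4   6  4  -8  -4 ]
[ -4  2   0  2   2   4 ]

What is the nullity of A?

Row reduce to echelon form.
R2 ← R2 − R1: [0, -4, -4, -4, 4, 0]
R3 ← R3 + (2)·R1: [0, 12, 12, 12, -12, 0]
R4 ← R4 − (2)·R1: [0, -6, -6, -6, 6, 0]
R3 ← R3 + (3)·R2: [0, 0, 0, 0, 0, 0]
R4 ← R4 − (3/2)·R2: [0, 0, 0, 0, 0, 0]
2 nonzero rows, so rank(A) = 2.
A has 6 columns; by rank–nullity, nullity = 6 − 2 = 4.

4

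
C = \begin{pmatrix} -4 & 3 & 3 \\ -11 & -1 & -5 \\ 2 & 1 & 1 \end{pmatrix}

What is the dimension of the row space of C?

3

Row reduce to echelon form.
R2 ← R2 − (11/4)·R1: [0, -37/4, -53/4]
R3 ← R3 + (1/2)·R1: [0, 5/2, 5/2]
R3 ← R3 + (10/37)·R2: [0, 0, -40/37]
Echelon form has 3 nonzero rows, so rank(C) = 3.
The row space has dimension equal to the rank: 3.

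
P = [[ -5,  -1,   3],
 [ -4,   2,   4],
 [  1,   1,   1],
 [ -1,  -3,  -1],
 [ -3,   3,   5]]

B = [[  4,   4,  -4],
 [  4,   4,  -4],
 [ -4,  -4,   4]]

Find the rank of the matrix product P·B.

1

First compute PB:
[[-36, -36,  36],
 [-24, -24,  24],
 [  4,   4,  -4],
 [-12, -12,  12],
 [-20, -20,  20]]
Now row reduce the product.
R2 ← R2 − (2/3)·R1: [0, 0, 0]
R3 ← R3 + (1/9)·R1: [0, 0, 0]
R4 ← R4 − (1/3)·R1: [0, 0, 0]
R5 ← R5 − (5/9)·R1: [0, 0, 0]
1 nonzero row, so rank(PB) = 1.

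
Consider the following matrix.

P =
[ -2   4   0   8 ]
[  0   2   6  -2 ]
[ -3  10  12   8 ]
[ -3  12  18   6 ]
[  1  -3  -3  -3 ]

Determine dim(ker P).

Row reduce to echelon form.
R3 ← R3 − (3/2)·R1: [0, 4, 12, -4]
R4 ← R4 − (3/2)·R1: [0, 6, 18, -6]
R5 ← R5 + (1/2)·R1: [0, -1, -3, 1]
R3 ← R3 − (2)·R2: [0, 0, 0, 0]
R4 ← R4 − (3)·R2: [0, 0, 0, 0]
R5 ← R5 + (1/2)·R2: [0, 0, 0, 0]
2 nonzero rows, so rank(P) = 2.
P has 4 columns; by rank–nullity, nullity = 4 − 2 = 2.

2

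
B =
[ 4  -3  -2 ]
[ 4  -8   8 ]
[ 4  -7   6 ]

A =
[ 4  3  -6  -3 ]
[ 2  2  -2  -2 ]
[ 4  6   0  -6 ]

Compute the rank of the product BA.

2

First compute BA:
[[  2,  -6, -18,   6],
 [ 32,  44,  -8, -44],
 [ 26,  34, -10, -34]]
Now row reduce the product.
R2 ← R2 − (16)·R1: [0, 140, 280, -140]
R3 ← R3 − (13)·R1: [0, 112, 224, -112]
R3 ← R3 − (4/5)·R2: [0, 0, 0, 0]
2 nonzero rows, so rank(BA) = 2.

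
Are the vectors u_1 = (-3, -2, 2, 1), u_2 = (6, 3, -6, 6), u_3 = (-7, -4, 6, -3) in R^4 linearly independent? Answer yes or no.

no

Form the matrix with these vectors as rows and row reduce.
R2 ← R2 + (2)·R1: [0, -1, -2, 8]
R3 ← R3 − (7/3)·R1: [0, 2/3, 4/3, -16/3]
R3 ← R3 + (2/3)·R2: [0, 0, 0, 0]
2 nonzero rows, so the 3 vectors span a space of dimension 2.
Since 2 < 3, the vectors are linearly dependent.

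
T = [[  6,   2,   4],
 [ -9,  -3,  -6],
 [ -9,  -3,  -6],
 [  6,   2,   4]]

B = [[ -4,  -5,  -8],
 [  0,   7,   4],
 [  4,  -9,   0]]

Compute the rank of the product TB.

1

First compute TB:
[[ -8, -52, -40],
 [ 12,  78,  60],
 [ 12,  78,  60],
 [ -8, -52, -40]]
Now row reduce the product.
R2 ← R2 + (3/2)·R1: [0, 0, 0]
R3 ← R3 + (3/2)·R1: [0, 0, 0]
R4 ← R4 − R1: [0, 0, 0]
1 nonzero row, so rank(TB) = 1.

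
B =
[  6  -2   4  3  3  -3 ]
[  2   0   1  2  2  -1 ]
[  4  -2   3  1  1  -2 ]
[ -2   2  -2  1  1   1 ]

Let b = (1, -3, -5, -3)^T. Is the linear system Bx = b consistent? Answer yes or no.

no

Row reduce the augmented matrix [B | b].
R2 ← R2 − (1/3)·R1: [0, 2/3, -1/3, 1, 1, 0, -10/3]
R3 ← R3 − (2/3)·R1: [0, -2/3, 1/3, -1, -1, 0, -17/3]
R4 ← R4 + (1/3)·R1: [0, 4/3, -2/3, 2, 2, 0, -8/3]
R3 ← R3 + R2: [0, 0, 0, 0, 0, 0, -9]
R4 ← R4 − (2)·R2: [0, 0, 0, 0, 0, 0, 4]
R4 ← R4 + (4/9)·R3: [0, 0, 0, 0, 0, 0, 0]
The echelon form has 3 nonzero rows; the last pivot sits in the augmented column, so rank(B) = 2 but rank([B|b]) = 3.
Since the ranks differ, the system is inconsistent.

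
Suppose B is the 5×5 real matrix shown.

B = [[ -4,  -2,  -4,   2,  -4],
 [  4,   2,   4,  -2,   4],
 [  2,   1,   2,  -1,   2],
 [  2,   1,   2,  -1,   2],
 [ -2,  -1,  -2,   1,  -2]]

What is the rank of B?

Row reduce to echelon form.
R2 ← R2 + R1: [0, 0, 0, 0, 0]
R3 ← R3 + (1/2)·R1: [0, 0, 0, 0, 0]
R4 ← R4 + (1/2)·R1: [0, 0, 0, 0, 0]
R5 ← R5 − (1/2)·R1: [0, 0, 0, 0, 0]
Echelon form has 1 nonzero row, so rank(B) = 1.

1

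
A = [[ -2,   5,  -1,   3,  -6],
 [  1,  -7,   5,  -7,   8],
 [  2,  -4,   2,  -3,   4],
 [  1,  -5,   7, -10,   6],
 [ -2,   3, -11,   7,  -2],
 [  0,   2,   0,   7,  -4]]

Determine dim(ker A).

Row reduce to echelon form.
R2 ← R2 + (1/2)·R1: [0, -9/2, 9/2, -11/2, 5]
R3 ← R3 + R1: [0, 1, 1, 0, -2]
R4 ← R4 + (1/2)·R1: [0, -5/2, 13/2, -17/2, 3]
R5 ← R5 − R1: [0, -2, -10, 4, 4]
R3 ← R3 + (2/9)·R2: [0, 0, 2, -11/9, -8/9]
R4 ← R4 − (5/9)·R2: [0, 0, 4, -49/9, 2/9]
R5 ← R5 − (4/9)·R2: [0, 0, -12, 58/9, 16/9]
R6 ← R6 + (4/9)·R2: [0, 0, 2, 41/9, -16/9]
R4 ← R4 − (2)·R3: [0, 0, 0, -3, 2]
R5 ← R5 + (6)·R3: [0, 0, 0, -8/9, -32/9]
R6 ← R6 − R3: [0, 0, 0, 52/9, -8/9]
R5 ← R5 − (8/27)·R4: [0, 0, 0, 0, -112/27]
R6 ← R6 + (52/27)·R4: [0, 0, 0, 0, 80/27]
R6 ← R6 + (5/7)·R5: [0, 0, 0, 0, 0]
5 nonzero rows, so rank(A) = 5.
A has 5 columns; by rank–nullity, nullity = 5 − 5 = 0.

0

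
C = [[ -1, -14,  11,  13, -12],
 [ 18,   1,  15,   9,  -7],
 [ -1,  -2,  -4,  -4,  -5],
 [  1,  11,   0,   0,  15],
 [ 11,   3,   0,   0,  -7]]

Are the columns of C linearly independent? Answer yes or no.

Row reduce C to echelon form.
R2 ← R2 + (18)·R1: [0, -251, 213, 243, -223]
R3 ← R3 − R1: [0, 12, -15, -17, 7]
R4 ← R4 + R1: [0, -3, 11, 13, 3]
R5 ← R5 + (11)·R1: [0, -151, 121, 143, -139]
R3 ← R3 + (12/251)·R2: [0, 0, -1209/251, -1351/251, -919/251]
R4 ← R4 − (3/251)·R2: [0, 0, 2122/251, 2534/251, 1422/251]
R5 ← R5 − (151/251)·R2: [0, 0, -1792/251, -800/251, -1216/251]
R4 ← R4 + (2122/1209)·R3: [0, 0, 0, 784/1209, -920/1209]
R5 ← R5 − (1792/1209)·R3: [0, 0, 0, 5792/1209, 704/1209]
R5 ← R5 − (362/49)·R4: [0, 0, 0, 0, 304/49]
5 pivots among 5 columns.
Every column is a pivot column, so the columns are linearly independent.

yes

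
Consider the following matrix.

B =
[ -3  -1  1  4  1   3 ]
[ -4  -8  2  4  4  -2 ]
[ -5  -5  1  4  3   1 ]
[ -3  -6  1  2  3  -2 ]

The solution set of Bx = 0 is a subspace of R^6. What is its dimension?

3

Row reduce to echelon form.
R2 ← R2 − (4/3)·R1: [0, -20/3, 2/3, -4/3, 8/3, -6]
R3 ← R3 − (5/3)·R1: [0, -10/3, -2/3, -8/3, 4/3, -4]
R4 ← R4 − R1: [0, -5, 0, -2, 2, -5]
R3 ← R3 − (1/2)·R2: [0, 0, -1, -2, 0, -1]
R4 ← R4 − (3/4)·R2: [0, 0, -1/2, -1, 0, -1/2]
R4 ← R4 − (1/2)·R3: [0, 0, 0, 0, 0, 0]
3 nonzero rows, so rank(B) = 3.
B has 6 columns; by rank–nullity, nullity = 6 − 3 = 3.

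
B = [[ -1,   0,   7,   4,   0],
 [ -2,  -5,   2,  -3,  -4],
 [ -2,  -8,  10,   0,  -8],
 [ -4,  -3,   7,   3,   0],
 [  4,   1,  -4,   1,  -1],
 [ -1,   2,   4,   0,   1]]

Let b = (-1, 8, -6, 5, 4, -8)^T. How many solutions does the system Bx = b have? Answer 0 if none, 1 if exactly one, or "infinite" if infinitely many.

Row reduce the augmented matrix [B | b].
R2 ← R2 − (2)·R1: [0, -5, -12, -11, -4, 10]
R3 ← R3 − (2)·R1: [0, -8, -4, -8, -8, -4]
R4 ← R4 − (4)·R1: [0, -3, -21, -13, 0, 9]
R5 ← R5 + (4)·R1: [0, 1, 24, 17, -1, 0]
R6 ← R6 − R1: [0, 2, -3, -4, 1, -7]
R3 ← R3 − (8/5)·R2: [0, 0, 76/5, 48/5, -8/5, -20]
R4 ← R4 − (3/5)·R2: [0, 0, -69/5, -32/5, 12/5, 3]
R5 ← R5 + (1/5)·R2: [0, 0, 108/5, 74/5, -9/5, 2]
R6 ← R6 + (2/5)·R2: [0, 0, -39/5, -42/5, -3/5, -3]
R4 ← R4 + (69/76)·R3: [0, 0, 0, 44/19, 18/19, -288/19]
R5 ← R5 − (27/19)·R3: [0, 0, 0, 22/19, 9/19, 578/19]
R6 ← R6 + (39/76)·R3: [0, 0, 0, -66/19, -27/19, -252/19]
R5 ← R5 − (1/2)·R4: [0, 0, 0, 0, 0, 38]
R6 ← R6 + (3/2)·R4: [0, 0, 0, 0, 0, -36]
R6 ← R6 + (18/19)·R5: [0, 0, 0, 0, 0, 0]
The echelon form has 5 nonzero rows; the last pivot sits in the augmented column, so rank(B) = 4 but rank([B|b]) = 5.
Since the ranks differ, the system is inconsistent.
It has no solutions.

0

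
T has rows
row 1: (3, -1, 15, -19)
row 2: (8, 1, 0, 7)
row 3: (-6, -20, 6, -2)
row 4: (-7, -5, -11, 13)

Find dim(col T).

Row reduce to echelon form.
R2 ← R2 − (8/3)·R1: [0, 11/3, -40, 173/3]
R3 ← R3 + (2)·R1: [0, -22, 36, -40]
R4 ← R4 + (7/3)·R1: [0, -22/3, 24, -94/3]
R3 ← R3 + (6)·R2: [0, 0, -204, 306]
R4 ← R4 + (2)·R2: [0, 0, -56, 84]
R4 ← R4 − (14/51)·R3: [0, 0, 0, 0]
Echelon form has 3 nonzero rows, so rank(T) = 3.
The column space has dimension equal to the rank: 3.

3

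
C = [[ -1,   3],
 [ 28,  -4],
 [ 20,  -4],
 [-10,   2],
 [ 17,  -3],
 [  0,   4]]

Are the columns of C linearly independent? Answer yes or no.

Row reduce C to echelon form.
R2 ← R2 + (28)·R1: [0, 80]
R3 ← R3 + (20)·R1: [0, 56]
R4 ← R4 − (10)·R1: [0, -28]
R5 ← R5 + (17)·R1: [0, 48]
R3 ← R3 − (7/10)·R2: [0, 0]
R4 ← R4 + (7/20)·R2: [0, 0]
R5 ← R5 − (3/5)·R2: [0, 0]
R6 ← R6 − (1/20)·R2: [0, 0]
2 pivots among 2 columns.
Every column is a pivot column, so the columns are linearly independent.

yes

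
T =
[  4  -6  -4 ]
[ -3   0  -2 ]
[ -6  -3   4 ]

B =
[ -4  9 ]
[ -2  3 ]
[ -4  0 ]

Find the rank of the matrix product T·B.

2

First compute TB:
[[ 12,  18],
 [ 20, -27],
 [ 14, -63]]
Now row reduce the product.
R2 ← R2 − (5/3)·R1: [0, -57]
R3 ← R3 − (7/6)·R1: [0, -84]
R3 ← R3 − (28/19)·R2: [0, 0]
2 nonzero rows, so rank(TB) = 2.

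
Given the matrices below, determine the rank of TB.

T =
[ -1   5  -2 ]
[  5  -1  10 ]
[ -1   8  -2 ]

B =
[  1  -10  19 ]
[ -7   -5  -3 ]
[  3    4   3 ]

2

First compute TB:
[[-42, -23, -40],
 [ 42,  -5, 128],
 [-63, -38, -49]]
Now row reduce the product.
R2 ← R2 + R1: [0, -28, 88]
R3 ← R3 − (3/2)·R1: [0, -7/2, 11]
R3 ← R3 − (1/8)·R2: [0, 0, 0]
2 nonzero rows, so rank(TB) = 2.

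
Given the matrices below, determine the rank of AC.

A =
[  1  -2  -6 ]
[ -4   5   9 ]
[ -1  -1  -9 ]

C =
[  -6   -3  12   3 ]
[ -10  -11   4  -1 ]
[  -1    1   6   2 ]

First compute AC:
[[ 20,  13, -32,  -7],
 [-35, -34,  26,   1],
 [ 25,   5, -70, -20]]
Now row reduce the product.
R2 ← R2 + (7/4)·R1: [0, -45/4, -30, -45/4]
R3 ← R3 − (5/4)·R1: [0, -45/4, -30, -45/4]
R3 ← R3 − R2: [0, 0, 0, 0]
2 nonzero rows, so rank(AC) = 2.

2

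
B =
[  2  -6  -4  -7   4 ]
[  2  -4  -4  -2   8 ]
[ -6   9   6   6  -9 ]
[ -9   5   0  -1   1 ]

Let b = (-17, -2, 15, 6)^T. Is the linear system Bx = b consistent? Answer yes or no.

yes

Row reduce the augmented matrix [B | b].
R2 ← R2 − R1: [0, 2, 0, 5, 4, 15]
R3 ← R3 + (3)·R1: [0, -9, -6, -15, 3, -36]
R4 ← R4 + (9/2)·R1: [0, -22, -18, -65/2, 19, -141/2]
R3 ← R3 + (9/2)·R2: [0, 0, -6, 15/2, 21, 63/2]
R4 ← R4 + (11)·R2: [0, 0, -18, 45/2, 63, 189/2]
R4 ← R4 − (3)·R3: [0, 0, 0, 0, 0, 0]
The echelon form has 3 nonzero rows, and every pivot lies in the first 5 columns, so rank(B) = rank([B|b]) = 3.
The system is consistent.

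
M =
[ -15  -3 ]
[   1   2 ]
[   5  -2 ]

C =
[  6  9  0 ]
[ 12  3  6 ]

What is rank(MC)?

First compute MC:
[[-126, -144, -18],
 [ 30,  15,  12],
 [  6,  39, -12]]
Now row reduce the product.
R2 ← R2 + (5/21)·R1: [0, -135/7, 54/7]
R3 ← R3 + (1/21)·R1: [0, 225/7, -90/7]
R3 ← R3 + (5/3)·R2: [0, 0, 0]
2 nonzero rows, so rank(MC) = 2.

2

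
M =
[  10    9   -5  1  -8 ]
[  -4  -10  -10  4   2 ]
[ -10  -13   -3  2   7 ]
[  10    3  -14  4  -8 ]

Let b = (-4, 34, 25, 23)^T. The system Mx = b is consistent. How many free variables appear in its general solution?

Row reduce the augmented matrix [M | b].
R2 ← R2 + (2/5)·R1: [0, -32/5, -12, 22/5, -6/5, 162/5]
R3 ← R3 + R1: [0, -4, -8, 3, -1, 21]
R4 ← R4 − R1: [0, -6, -9, 3, 0, 27]
R3 ← R3 − (5/8)·R2: [0, 0, -1/2, 1/4, -1/4, 3/4]
R4 ← R4 − (15/16)·R2: [0, 0, 9/4, -9/8, 9/8, -27/8]
R4 ← R4 + (9/2)·R3: [0, 0, 0, 0, 0, 0]
The echelon form has 3 nonzero rows, and every pivot lies in the first 5 columns, so rank(M) = rank([M|b]) = 3.
The system is consistent.
Free variables = (unknowns) − (rank) = 5 − 3 = 2.

2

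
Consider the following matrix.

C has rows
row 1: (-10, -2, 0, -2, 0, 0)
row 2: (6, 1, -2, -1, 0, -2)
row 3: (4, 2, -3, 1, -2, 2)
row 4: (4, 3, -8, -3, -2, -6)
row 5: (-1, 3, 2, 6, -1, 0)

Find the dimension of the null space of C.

2

Row reduce to echelon form.
R2 ← R2 + (3/5)·R1: [0, -1/5, -2, -11/5, 0, -2]
R3 ← R3 + (2/5)·R1: [0, 6/5, -3, 1/5, -2, 2]
R4 ← R4 + (2/5)·R1: [0, 11/5, -8, -19/5, -2, -6]
R5 ← R5 − (1/10)·R1: [0, 16/5, 2, 31/5, -1, 0]
R3 ← R3 + (6)·R2: [0, 0, -15, -13, -2, -10]
R4 ← R4 + (11)·R2: [0, 0, -30, -28, -2, -28]
R5 ← R5 + (16)·R2: [0, 0, -30, -29, -1, -32]
R4 ← R4 − (2)·R3: [0, 0, 0, -2, 2, -8]
R5 ← R5 − (2)·R3: [0, 0, 0, -3, 3, -12]
R5 ← R5 − (3/2)·R4: [0, 0, 0, 0, 0, 0]
4 nonzero rows, so rank(C) = 4.
C has 6 columns; by rank–nullity, nullity = 6 − 4 = 2.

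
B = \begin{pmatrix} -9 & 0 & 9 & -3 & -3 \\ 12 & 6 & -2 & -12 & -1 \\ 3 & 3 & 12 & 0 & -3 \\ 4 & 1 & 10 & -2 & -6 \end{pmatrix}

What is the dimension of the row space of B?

Row reduce to echelon form.
R2 ← R2 + (4/3)·R1: [0, 6, 10, -16, -5]
R3 ← R3 + (1/3)·R1: [0, 3, 15, -1, -4]
R4 ← R4 + (4/9)·R1: [0, 1, 14, -10/3, -22/3]
R3 ← R3 − (1/2)·R2: [0, 0, 10, 7, -3/2]
R4 ← R4 − (1/6)·R2: [0, 0, 37/3, -2/3, -13/2]
R4 ← R4 − (37/30)·R3: [0, 0, 0, -93/10, -93/20]
Echelon form has 4 nonzero rows, so rank(B) = 4.
The row space has dimension equal to the rank: 4.

4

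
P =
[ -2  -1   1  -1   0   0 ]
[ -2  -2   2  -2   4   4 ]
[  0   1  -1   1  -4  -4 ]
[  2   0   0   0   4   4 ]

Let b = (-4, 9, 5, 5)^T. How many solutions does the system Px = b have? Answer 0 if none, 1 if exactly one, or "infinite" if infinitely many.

Row reduce the augmented matrix [P | b].
R2 ← R2 − R1: [0, -1, 1, -1, 4, 4, 13]
R4 ← R4 + R1: [0, -1, 1, -1, 4, 4, 1]
R3 ← R3 + R2: [0, 0, 0, 0, 0, 0, 18]
R4 ← R4 − R2: [0, 0, 0, 0, 0, 0, -12]
R4 ← R4 + (2/3)·R3: [0, 0, 0, 0, 0, 0, 0]
The echelon form has 3 nonzero rows; the last pivot sits in the augmented column, so rank(P) = 2 but rank([P|b]) = 3.
Since the ranks differ, the system is inconsistent.
It has no solutions.

0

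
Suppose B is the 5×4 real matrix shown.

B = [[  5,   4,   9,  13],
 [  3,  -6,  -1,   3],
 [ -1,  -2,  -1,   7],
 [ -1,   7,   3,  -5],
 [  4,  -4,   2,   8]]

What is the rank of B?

Row reduce to echelon form.
R2 ← R2 − (3/5)·R1: [0, -42/5, -32/5, -24/5]
R3 ← R3 + (1/5)·R1: [0, -6/5, 4/5, 48/5]
R4 ← R4 + (1/5)·R1: [0, 39/5, 24/5, -12/5]
R5 ← R5 − (4/5)·R1: [0, -36/5, -26/5, -12/5]
R3 ← R3 − (1/7)·R2: [0, 0, 12/7, 72/7]
R4 ← R4 + (13/14)·R2: [0, 0, -8/7, -48/7]
R5 ← R5 − (6/7)·R2: [0, 0, 2/7, 12/7]
R4 ← R4 + (2/3)·R3: [0, 0, 0, 0]
R5 ← R5 − (1/6)·R3: [0, 0, 0, 0]
Echelon form has 3 nonzero rows, so rank(B) = 3.

3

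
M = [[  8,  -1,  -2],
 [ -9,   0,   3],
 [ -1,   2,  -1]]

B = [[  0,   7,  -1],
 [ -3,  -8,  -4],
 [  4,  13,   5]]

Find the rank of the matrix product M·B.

2

First compute MB:
[[ -5,  38, -14],
 [ 12, -24,  24],
 [-10, -36, -12]]
Now row reduce the product.
R2 ← R2 + (12/5)·R1: [0, 336/5, -48/5]
R3 ← R3 − (2)·R1: [0, -112, 16]
R3 ← R3 + (5/3)·R2: [0, 0, 0]
2 nonzero rows, so rank(MB) = 2.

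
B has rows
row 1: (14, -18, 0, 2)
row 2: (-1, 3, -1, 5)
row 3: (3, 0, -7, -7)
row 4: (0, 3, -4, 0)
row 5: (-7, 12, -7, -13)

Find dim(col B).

Row reduce to echelon form.
R2 ← R2 + (1/14)·R1: [0, 12/7, -1, 36/7]
R3 ← R3 − (3/14)·R1: [0, 27/7, -7, -52/7]
R5 ← R5 + (1/2)·R1: [0, 3, -7, -12]
R3 ← R3 − (9/4)·R2: [0, 0, -19/4, -19]
R4 ← R4 − (7/4)·R2: [0, 0, -9/4, -9]
R5 ← R5 − (7/4)·R2: [0, 0, -21/4, -21]
R4 ← R4 − (9/19)·R3: [0, 0, 0, 0]
R5 ← R5 − (21/19)·R3: [0, 0, 0, 0]
Echelon form has 3 nonzero rows, so rank(B) = 3.
The column space has dimension equal to the rank: 3.

3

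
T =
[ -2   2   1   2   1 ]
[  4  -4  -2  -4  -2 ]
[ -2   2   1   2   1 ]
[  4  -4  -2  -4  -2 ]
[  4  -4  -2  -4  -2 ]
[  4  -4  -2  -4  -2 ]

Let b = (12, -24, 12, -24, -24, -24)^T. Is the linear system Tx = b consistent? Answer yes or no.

yes

Row reduce the augmented matrix [T | b].
R2 ← R2 + (2)·R1: [0, 0, 0, 0, 0, 0]
R3 ← R3 − R1: [0, 0, 0, 0, 0, 0]
R4 ← R4 + (2)·R1: [0, 0, 0, 0, 0, 0]
R5 ← R5 + (2)·R1: [0, 0, 0, 0, 0, 0]
R6 ← R6 + (2)·R1: [0, 0, 0, 0, 0, 0]
The echelon form has 1 nonzero rows, and every pivot lies in the first 5 columns, so rank(T) = rank([T|b]) = 1.
The system is consistent.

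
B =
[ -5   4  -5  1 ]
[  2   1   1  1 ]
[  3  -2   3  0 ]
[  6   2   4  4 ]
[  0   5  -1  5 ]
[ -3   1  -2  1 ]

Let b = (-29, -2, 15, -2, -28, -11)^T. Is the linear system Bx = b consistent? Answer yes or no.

Row reduce the augmented matrix [B | b].
R2 ← R2 + (2/5)·R1: [0, 13/5, -1, 7/5, -68/5]
R3 ← R3 + (3/5)·R1: [0, 2/5, 0, 3/5, -12/5]
R4 ← R4 + (6/5)·R1: [0, 34/5, -2, 26/5, -184/5]
R6 ← R6 − (3/5)·R1: [0, -7/5, 1, 2/5, 32/5]
R3 ← R3 − (2/13)·R2: [0, 0, 2/13, 5/13, -4/13]
R4 ← R4 − (34/13)·R2: [0, 0, 8/13, 20/13, -16/13]
R5 ← R5 − (25/13)·R2: [0, 0, 12/13, 30/13, -24/13]
R6 ← R6 + (7/13)·R2: [0, 0, 6/13, 15/13, -12/13]
R4 ← R4 − (4)·R3: [0, 0, 0, 0, 0]
R5 ← R5 − (6)·R3: [0, 0, 0, 0, 0]
R6 ← R6 − (3)·R3: [0, 0, 0, 0, 0]
The echelon form has 3 nonzero rows, and every pivot lies in the first 4 columns, so rank(B) = rank([B|b]) = 3.
The system is consistent.

yes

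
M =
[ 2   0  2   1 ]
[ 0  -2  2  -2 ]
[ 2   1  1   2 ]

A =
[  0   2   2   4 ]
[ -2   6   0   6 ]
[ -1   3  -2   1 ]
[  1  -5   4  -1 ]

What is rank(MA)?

First compute MA:
[[ -1,   5,   4,   9],
 [  0,   4, -12,  -8],
 [ -1,   3,  10,  13]]
Now row reduce the product.
R3 ← R3 − R1: [0, -2, 6, 4]
R3 ← R3 + (1/2)·R2: [0, 0, 0, 0]
2 nonzero rows, so rank(MA) = 2.

2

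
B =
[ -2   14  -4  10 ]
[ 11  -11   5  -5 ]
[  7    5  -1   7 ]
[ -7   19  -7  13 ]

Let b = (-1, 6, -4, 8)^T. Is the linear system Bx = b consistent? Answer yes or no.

Row reduce the augmented matrix [B | b].
R2 ← R2 + (11/2)·R1: [0, 66, -17, 50, 1/2]
R3 ← R3 + (7/2)·R1: [0, 54, -15, 42, -15/2]
R4 ← R4 − (7/2)·R1: [0, -30, 7, -22, 23/2]
R3 ← R3 − (9/11)·R2: [0, 0, -12/11, 12/11, -87/11]
R4 ← R4 + (5/11)·R2: [0, 0, -8/11, 8/11, 129/11]
R4 ← R4 − (2/3)·R3: [0, 0, 0, 0, 17]
The echelon form has 4 nonzero rows; the last pivot sits in the augmented column, so rank(B) = 3 but rank([B|b]) = 4.
Since the ranks differ, the system is inconsistent.

no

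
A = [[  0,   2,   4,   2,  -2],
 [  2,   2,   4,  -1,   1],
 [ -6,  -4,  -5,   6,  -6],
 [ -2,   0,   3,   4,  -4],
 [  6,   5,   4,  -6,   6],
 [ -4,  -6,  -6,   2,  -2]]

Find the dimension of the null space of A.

Row reduce to echelon form.
Swap R1 ↔ R2
R3 ← R3 + (3)·R1: [0, 2, 7, 3, -3]
R4 ← R4 + R1: [0, 2, 7, 3, -3]
R5 ← R5 − (3)·R1: [0, -1, -8, -3, 3]
R6 ← R6 + (2)·R1: [0, -2, 2, 0, 0]
R3 ← R3 − R2: [0, 0, 3, 1, -1]
R4 ← R4 − R2: [0, 0, 3, 1, -1]
R5 ← R5 + (1/2)·R2: [0, 0, -6, -2, 2]
R6 ← R6 + R2: [0, 0, 6, 2, -2]
R4 ← R4 − R3: [0, 0, 0, 0, 0]
R5 ← R5 + (2)·R3: [0, 0, 0, 0, 0]
R6 ← R6 − (2)·R3: [0, 0, 0, 0, 0]
3 nonzero rows, so rank(A) = 3.
A has 5 columns; by rank–nullity, nullity = 5 − 3 = 2.

2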